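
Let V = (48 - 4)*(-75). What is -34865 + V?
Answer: -38165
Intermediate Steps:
V = -3300 (V = 44*(-75) = -3300)
-34865 + V = -34865 - 3300 = -38165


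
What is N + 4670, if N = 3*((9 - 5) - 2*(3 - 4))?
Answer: 4688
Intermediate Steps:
N = 18 (N = 3*(4 - 2*(-1)) = 3*(4 + 2) = 3*6 = 18)
N + 4670 = 18 + 4670 = 4688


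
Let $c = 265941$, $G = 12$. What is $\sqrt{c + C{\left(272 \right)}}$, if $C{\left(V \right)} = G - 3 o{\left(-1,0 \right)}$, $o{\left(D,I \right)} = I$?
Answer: $\sqrt{265953} \approx 515.71$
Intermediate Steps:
$C{\left(V \right)} = 12$ ($C{\left(V \right)} = 12 - 0 = 12 + 0 = 12$)
$\sqrt{c + C{\left(272 \right)}} = \sqrt{265941 + 12} = \sqrt{265953}$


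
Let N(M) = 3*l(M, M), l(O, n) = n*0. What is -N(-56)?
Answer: 0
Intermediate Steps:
l(O, n) = 0
N(M) = 0 (N(M) = 3*0 = 0)
-N(-56) = -1*0 = 0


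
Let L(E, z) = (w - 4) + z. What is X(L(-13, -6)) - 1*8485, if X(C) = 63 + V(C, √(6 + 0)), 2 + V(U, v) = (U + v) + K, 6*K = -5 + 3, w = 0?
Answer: -25303/3 + √6 ≈ -8431.9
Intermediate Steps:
L(E, z) = -4 + z (L(E, z) = (0 - 4) + z = -4 + z)
K = -⅓ (K = (-5 + 3)/6 = (⅙)*(-2) = -⅓ ≈ -0.33333)
V(U, v) = -7/3 + U + v (V(U, v) = -2 + ((U + v) - ⅓) = -2 + (-⅓ + U + v) = -7/3 + U + v)
X(C) = 182/3 + C + √6 (X(C) = 63 + (-7/3 + C + √(6 + 0)) = 63 + (-7/3 + C + √6) = 182/3 + C + √6)
X(L(-13, -6)) - 1*8485 = (182/3 + (-4 - 6) + √6) - 1*8485 = (182/3 - 10 + √6) - 8485 = (152/3 + √6) - 8485 = -25303/3 + √6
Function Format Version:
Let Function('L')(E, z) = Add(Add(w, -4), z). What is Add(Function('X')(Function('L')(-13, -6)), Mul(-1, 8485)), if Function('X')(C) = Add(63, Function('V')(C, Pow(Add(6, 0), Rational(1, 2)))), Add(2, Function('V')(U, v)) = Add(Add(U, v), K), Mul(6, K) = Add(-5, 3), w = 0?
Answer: Add(Rational(-25303, 3), Pow(6, Rational(1, 2))) ≈ -8431.9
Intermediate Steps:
Function('L')(E, z) = Add(-4, z) (Function('L')(E, z) = Add(Add(0, -4), z) = Add(-4, z))
K = Rational(-1, 3) (K = Mul(Rational(1, 6), Add(-5, 3)) = Mul(Rational(1, 6), -2) = Rational(-1, 3) ≈ -0.33333)
Function('V')(U, v) = Add(Rational(-7, 3), U, v) (Function('V')(U, v) = Add(-2, Add(Add(U, v), Rational(-1, 3))) = Add(-2, Add(Rational(-1, 3), U, v)) = Add(Rational(-7, 3), U, v))
Function('X')(C) = Add(Rational(182, 3), C, Pow(6, Rational(1, 2))) (Function('X')(C) = Add(63, Add(Rational(-7, 3), C, Pow(Add(6, 0), Rational(1, 2)))) = Add(63, Add(Rational(-7, 3), C, Pow(6, Rational(1, 2)))) = Add(Rational(182, 3), C, Pow(6, Rational(1, 2))))
Add(Function('X')(Function('L')(-13, -6)), Mul(-1, 8485)) = Add(Add(Rational(182, 3), Add(-4, -6), Pow(6, Rational(1, 2))), Mul(-1, 8485)) = Add(Add(Rational(182, 3), -10, Pow(6, Rational(1, 2))), -8485) = Add(Add(Rational(152, 3), Pow(6, Rational(1, 2))), -8485) = Add(Rational(-25303, 3), Pow(6, Rational(1, 2)))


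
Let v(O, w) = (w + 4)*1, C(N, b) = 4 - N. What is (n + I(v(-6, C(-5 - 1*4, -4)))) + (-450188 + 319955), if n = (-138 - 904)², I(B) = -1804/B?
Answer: 16242223/17 ≈ 9.5543e+5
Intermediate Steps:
v(O, w) = 4 + w (v(O, w) = (4 + w)*1 = 4 + w)
n = 1085764 (n = (-1042)² = 1085764)
(n + I(v(-6, C(-5 - 1*4, -4)))) + (-450188 + 319955) = (1085764 - 1804/(4 + (4 - (-5 - 1*4)))) + (-450188 + 319955) = (1085764 - 1804/(4 + (4 - (-5 - 4)))) - 130233 = (1085764 - 1804/(4 + (4 - 1*(-9)))) - 130233 = (1085764 - 1804/(4 + (4 + 9))) - 130233 = (1085764 - 1804/(4 + 13)) - 130233 = (1085764 - 1804/17) - 130233 = 18456184/17 - 130233 = 16242223/17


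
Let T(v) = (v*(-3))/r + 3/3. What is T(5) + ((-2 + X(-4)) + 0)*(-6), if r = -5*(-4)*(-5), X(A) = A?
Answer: 743/20 ≈ 37.150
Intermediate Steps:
r = -100 (r = 20*(-5) = -100)
T(v) = 1 + 3*v/100 (T(v) = (v*(-3))/(-100) + 3/3 = -3*v*(-1/100) + 3*(1/3) = 3*v/100 + 1 = 1 + 3*v/100)
T(5) + ((-2 + X(-4)) + 0)*(-6) = (1 + (3/100)*5) + ((-2 - 4) + 0)*(-6) = (1 + 3/20) + (-6 + 0)*(-6) = 23/20 - 6*(-6) = 23/20 + 36 = 743/20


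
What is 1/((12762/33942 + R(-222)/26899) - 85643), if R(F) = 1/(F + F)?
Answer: -67562433492/5786224088468201 ≈ -1.1676e-5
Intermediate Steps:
R(F) = 1/(2*F)
1/((12762/33942 + R(-222)/26899) - 85643) = 1/((12762/33942 + ((1/2)/(-222))/26899) - 85643) = 1/((12762*(1/33942) + ((1/2)*(-1/222))*(1/26899)) - 85643) = 1/((2127/5657 - 1/444*1/26899) - 85643) = 1/((2127/5657 - 1/11943156) - 85643) = 1/(25403087155/67562433492 - 85643) = 1/(-5786224088468201/67562433492) = -67562433492/5786224088468201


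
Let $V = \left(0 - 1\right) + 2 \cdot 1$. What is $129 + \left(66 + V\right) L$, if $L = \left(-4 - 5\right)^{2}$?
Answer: $5556$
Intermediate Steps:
$V = 1$ ($V = -1 + 2 = 1$)
$L = 81$ ($L = \left(-9\right)^{2} = 81$)
$129 + \left(66 + V\right) L = 129 + \left(66 + 1\right) 81 = 129 + 67 \cdot 81 = 129 + 5427 = 5556$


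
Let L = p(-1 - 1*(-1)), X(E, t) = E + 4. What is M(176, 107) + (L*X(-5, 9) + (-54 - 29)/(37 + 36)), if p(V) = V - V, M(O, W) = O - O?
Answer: -83/73 ≈ -1.1370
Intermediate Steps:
M(O, W) = 0
X(E, t) = 4 + E
p(V) = 0
L = 0
M(176, 107) + (L*X(-5, 9) + (-54 - 29)/(37 + 36)) = 0 + (0*(4 - 5) + (-54 - 29)/(37 + 36)) = 0 + (0*(-1) - 83/73) = 0 + (0 - 83*1/73) = 0 + (0 - 83/73) = 0 - 83/73 = -83/73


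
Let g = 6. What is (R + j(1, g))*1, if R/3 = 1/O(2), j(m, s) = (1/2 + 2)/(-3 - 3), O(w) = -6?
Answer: -11/12 ≈ -0.91667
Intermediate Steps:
j(m, s) = -5/12 (j(m, s) = (1/2 + 2)/(-6) = (5/2)*(-1/6) = -5/12)
R = -1/2 (R = 3/(-6) = 3*(-1/6) = -1/2 ≈ -0.50000)
(R + j(1, g))*1 = (-1/2 - 5/12)*1 = -11/12*1 = -11/12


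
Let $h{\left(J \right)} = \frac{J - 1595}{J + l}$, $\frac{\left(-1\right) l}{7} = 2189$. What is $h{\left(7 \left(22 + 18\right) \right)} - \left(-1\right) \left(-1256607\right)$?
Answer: $- \frac{18903137786}{15043} \approx -1.2566 \cdot 10^{6}$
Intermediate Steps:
$l = -15323$ ($l = \left(-7\right) 2189 = -15323$)
$h{\left(J \right)} = \frac{-1595 + J}{-15323 + J}$ ($h{\left(J \right)} = \frac{J - 1595}{J - 15323} = \frac{-1595 + J}{-15323 + J}$)
$h{\left(7 \left(22 + 18\right) \right)} - \left(-1\right) \left(-1256607\right) = \frac{-1595 + 7 \left(22 + 18\right)}{-15323 + 7 \left(22 + 18\right)} - \left(-1\right) \left(-1256607\right) = \frac{-1595 + 7 \cdot 40}{-15323 + 7 \cdot 40} - 1256607 = \frac{-1595 + 280}{-15323 + 280} - 1256607 = \frac{1}{-15043} \left(-1315\right) - 1256607 = \left(- \frac{1}{15043}\right) \left(-1315\right) - 1256607 = \frac{1315}{15043} - 1256607 = - \frac{18903137786}{15043}$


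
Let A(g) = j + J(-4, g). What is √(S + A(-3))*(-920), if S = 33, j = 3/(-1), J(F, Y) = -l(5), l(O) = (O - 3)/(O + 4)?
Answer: -1840*√67/3 ≈ -5020.4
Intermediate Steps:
l(O) = (-3 + O)/(4 + O)
J(F, Y) = -2/9 (J(F, Y) = -(-3 + 5)/(4 + 5) = -2/9)
j = -3 (j = 3*(-1) = -3)
A(g) = -29/9 (A(g) = -3 - 2/9 = -29/9)
√(S + A(-3))*(-920) = √(33 - 29/9)*(-920) = √(268/9)*(-920) = (2*√67/3)*(-920) = -1840*√67/3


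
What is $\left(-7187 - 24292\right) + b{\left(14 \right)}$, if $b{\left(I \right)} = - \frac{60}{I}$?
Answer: $- \frac{220383}{7} \approx -31483.0$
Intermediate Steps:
$\left(-7187 - 24292\right) + b{\left(14 \right)} = \left(-7187 - 24292\right) - \frac{60}{14} = \left(-7187 - 24292\right) - \frac{30}{7} = -31479 - \frac{30}{7} = - \frac{220383}{7}$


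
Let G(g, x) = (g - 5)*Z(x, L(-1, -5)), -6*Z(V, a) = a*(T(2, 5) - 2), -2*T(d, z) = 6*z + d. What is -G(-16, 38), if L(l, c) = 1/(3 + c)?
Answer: -63/2 ≈ -31.500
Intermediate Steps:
T(d, z) = -3*z - d/2 (T(d, z) = -(6*z + d)/2 = -(d + 6*z)/2 = -3*z - d/2)
Z(V, a) = 3*a (Z(V, a) = -a*((-3*5 - 1/2*2) - 2)/6 = -a*((-15 - 1) - 2)/6 = -a*(-16 - 2)/6 = -a*(-18)/6 = -(-3)*a = 3*a)
G(g, x) = 15/2 - 3*g/2 (G(g, x) = (g - 5)*(3/(3 - 5)) = (-5 + g)*(3/(-2)) = (-5 + g)*(3*(-1/2)) = (-5 + g)*(-3/2) = 15/2 - 3*g/2)
-G(-16, 38) = -(15/2 - 3/2*(-16)) = -(15/2 + 24) = -1*63/2 = -63/2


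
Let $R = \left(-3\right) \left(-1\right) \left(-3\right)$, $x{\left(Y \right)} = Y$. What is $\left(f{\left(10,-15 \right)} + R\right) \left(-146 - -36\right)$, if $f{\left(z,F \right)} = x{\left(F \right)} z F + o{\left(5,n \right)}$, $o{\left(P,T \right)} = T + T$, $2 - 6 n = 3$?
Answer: $- \frac{739420}{3} \approx -2.4647 \cdot 10^{5}$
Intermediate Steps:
$n = - \frac{1}{6}$ ($n = \frac{1}{3} - \frac{1}{2} = - \frac{1}{6} \approx -0.16667$)
$R = -9$ ($R = 3 \left(-3\right) = -9$)
$o{\left(P,T \right)} = 2 T$
$f{\left(z,F \right)} = - \frac{1}{3} + z F^{2}$ ($f{\left(z,F \right)} = F z F + 2 \left(- \frac{1}{6}\right) = z F^{2} - \frac{1}{3} = - \frac{1}{3} + z F^{2}$)
$\left(f{\left(10,-15 \right)} + R\right) \left(-146 - -36\right) = \left(\left(- \frac{1}{3} + 10 \left(-15\right)^{2}\right) - 9\right) \left(-146 - -36\right) = \left(\left(- \frac{1}{3} + 10 \cdot 225\right) - 9\right) \left(-146 + 36\right) = \left(\left(- \frac{1}{3} + 2250\right) - 9\right) \left(-110\right) = \left(\frac{6749}{3} - 9\right) \left(-110\right) = \frac{6722}{3} \left(-110\right) = - \frac{739420}{3}$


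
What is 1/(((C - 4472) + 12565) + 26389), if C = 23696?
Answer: 1/58178 ≈ 1.7189e-5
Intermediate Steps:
1/(((C - 4472) + 12565) + 26389) = 1/(((23696 - 4472) + 12565) + 26389) = 1/((19224 + 12565) + 26389) = 1/(31789 + 26389) = 1/58178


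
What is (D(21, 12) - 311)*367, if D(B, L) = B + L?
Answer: -102026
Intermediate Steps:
(D(21, 12) - 311)*367 = ((21 + 12) - 311)*367 = (33 - 311)*367 = -278*367 = -102026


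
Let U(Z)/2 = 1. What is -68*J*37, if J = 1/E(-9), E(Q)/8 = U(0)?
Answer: -629/4 ≈ -157.25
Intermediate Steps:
U(Z) = 2 (U(Z) = 2*1 = 2)
E(Q) = 16 (E(Q) = 8*2 = 16)
J = 1/16 ≈ 0.062500
-68*J*37 = -68*1/16*37 = -17/4*37 = -629/4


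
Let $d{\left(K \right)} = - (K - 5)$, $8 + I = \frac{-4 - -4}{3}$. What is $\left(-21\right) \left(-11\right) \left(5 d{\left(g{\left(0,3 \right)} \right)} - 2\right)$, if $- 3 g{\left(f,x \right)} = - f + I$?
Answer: $2233$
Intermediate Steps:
$I = -8$ ($I = -8 + \frac{-4 - -4}{3} = -8 + \left(-4 + 4\right) \frac{1}{3} = -8 + 0 \cdot \frac{1}{3} = -8 + 0 = -8$)
$g{\left(f,x \right)} = \frac{8}{3} + \frac{f}{3}$ ($g{\left(f,x \right)} = - \frac{- f - 8}{3} = - \frac{-8 - f}{3} = \frac{8}{3} + \frac{f}{3}$)
$d{\left(K \right)} = 5 - K$ ($d{\left(K \right)} = - (-5 + K) = 5 - K$)
$\left(-21\right) \left(-11\right) \left(5 d{\left(g{\left(0,3 \right)} \right)} - 2\right) = \left(-21\right) \left(-11\right) \left(5 \left(5 - \left(\frac{8}{3} + \frac{1}{3} \cdot 0\right)\right) - 2\right) = 231 \left(5 \left(5 - \left(\frac{8}{3} + 0\right)\right) - 2\right) = 231 \left(5 \left(5 - \frac{8}{3}\right) - 2\right) = 231 \left(5 \cdot \frac{7}{3} - 2\right) = 231 \left(\frac{35}{3} - 2\right) = 231 \cdot \frac{29}{3} = 2233$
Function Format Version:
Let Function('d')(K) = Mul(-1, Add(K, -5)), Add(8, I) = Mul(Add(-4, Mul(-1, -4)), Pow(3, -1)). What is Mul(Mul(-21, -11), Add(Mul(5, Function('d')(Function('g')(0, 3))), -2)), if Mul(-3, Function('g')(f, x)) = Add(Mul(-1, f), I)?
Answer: 2233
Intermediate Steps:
I = -8 (I = Add(-8, Mul(Add(-4, Mul(-1, -4)), Pow(3, -1))) = Add(-8, Mul(Add(-4, 4), Rational(1, 3))) = Add(-8, Mul(0, Rational(1, 3))) = Add(-8, 0) = -8)
Function('g')(f, x) = Add(Rational(8, 3), Mul(Rational(1, 3), f)) (Function('g')(f, x) = Mul(Rational(-1, 3), Add(Mul(-1, f), -8)) = Mul(Rational(-1, 3), Add(-8, Mul(-1, f))) = Add(Rational(8, 3), Mul(Rational(1, 3), f)))
Function('d')(K) = Add(5, Mul(-1, K)) (Function('d')(K) = Mul(-1, Add(-5, K)) = Add(5, Mul(-1, K)))
Mul(Mul(-21, -11), Add(Mul(5, Function('d')(Function('g')(0, 3))), -2)) = Mul(Mul(-21, -11), Add(Mul(5, Add(5, Mul(-1, Add(Rational(8, 3), Mul(Rational(1, 3), 0))))), -2)) = Mul(231, Add(Mul(5, Add(5, Mul(-1, Add(Rational(8, 3), 0)))), -2)) = Mul(231, Add(Mul(5, Add(5, Mul(-1, Rational(8, 3)))), -2)) = Mul(231, Add(Mul(5, Add(5, Rational(-8, 3))), -2)) = Mul(231, Add(Mul(5, Rational(7, 3)), -2)) = Mul(231, Add(Rational(35, 3), -2)) = Mul(231, Rational(29, 3)) = 2233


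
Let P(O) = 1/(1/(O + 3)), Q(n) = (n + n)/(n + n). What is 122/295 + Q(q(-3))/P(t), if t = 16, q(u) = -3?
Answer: 2613/5605 ≈ 0.46619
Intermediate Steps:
Q(n) = 1 (Q(n) = (2*n)/((2*n)) = (2*n)*(1/(2*n)) = 1)
P(O) = 3 + O (P(O) = 1/(1/(3 + O)) = 3 + O)
122/295 + Q(q(-3))/P(t) = 122/295 + 1/(3 + 16) = 122*(1/295) + 1/19 = 122/295 + 1*(1/19) = 122/295 + 1/19 = 2613/5605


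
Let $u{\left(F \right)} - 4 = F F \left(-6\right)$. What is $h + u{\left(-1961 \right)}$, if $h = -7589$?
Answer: $-23080711$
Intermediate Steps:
$u{\left(F \right)} = 4 - 6 F^{2}$ ($u{\left(F \right)} = 4 + F F \left(-6\right) = 4 + F^{2} \left(-6\right) = 4 - 6 F^{2}$)
$h + u{\left(-1961 \right)} = -7589 + \left(4 - 6 \left(-1961\right)^{2}\right) = -7589 + \left(4 - 23073126\right) = -7589 - 23073122 = -23080711$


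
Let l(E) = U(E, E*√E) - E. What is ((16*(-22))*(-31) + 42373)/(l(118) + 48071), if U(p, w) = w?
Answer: 2555175605/2297847177 - 6287630*√118/2297847177 ≈ 1.0823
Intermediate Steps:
l(E) = E^(3/2) - E (l(E) = E*√E - E = E^(3/2) - E)
((16*(-22))*(-31) + 42373)/(l(118) + 48071) = ((16*(-22))*(-31) + 42373)/((118^(3/2) - 1*118) + 48071) = (-352*(-31) + 42373)/((118*√118 - 118) + 48071) = (10912 + 42373)/((-118 + 118*√118) + 48071) = 53285/(47953 + 118*√118)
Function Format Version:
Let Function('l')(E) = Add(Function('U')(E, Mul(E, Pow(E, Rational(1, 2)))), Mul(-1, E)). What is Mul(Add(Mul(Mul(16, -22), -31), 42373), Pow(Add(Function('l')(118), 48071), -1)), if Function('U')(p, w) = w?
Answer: Add(Rational(2555175605, 2297847177), Mul(Rational(-6287630, 2297847177), Pow(118, Rational(1, 2)))) ≈ 1.0823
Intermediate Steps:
Function('l')(E) = Add(Pow(E, Rational(3, 2)), Mul(-1, E)) (Function('l')(E) = Add(Mul(E, Pow(E, Rational(1, 2))), Mul(-1, E)) = Add(Pow(E, Rational(3, 2)), Mul(-1, E)))
Mul(Add(Mul(Mul(16, -22), -31), 42373), Pow(Add(Function('l')(118), 48071), -1)) = Mul(Add(Mul(Mul(16, -22), -31), 42373), Pow(Add(Add(Pow(118, Rational(3, 2)), Mul(-1, 118)), 48071), -1)) = Mul(Add(Mul(-352, -31), 42373), Pow(Add(Add(Mul(118, Pow(118, Rational(1, 2))), -118), 48071), -1)) = Mul(Add(10912, 42373), Pow(Add(Add(-118, Mul(118, Pow(118, Rational(1, 2)))), 48071), -1)) = Mul(53285, Pow(Add(47953, Mul(118, Pow(118, Rational(1, 2)))), -1))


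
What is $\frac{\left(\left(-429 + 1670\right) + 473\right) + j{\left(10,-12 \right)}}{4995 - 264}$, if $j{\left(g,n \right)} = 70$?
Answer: $\frac{1784}{4731} \approx 0.37709$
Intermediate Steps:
$\frac{\left(\left(-429 + 1670\right) + 473\right) + j{\left(10,-12 \right)}}{4995 - 264} = \frac{\left(\left(-429 + 1670\right) + 473\right) + 70}{4995 - 264} = \frac{\left(1241 + 473\right) + 70}{4731} = \left(1714 + 70\right) \frac{1}{4731} = 1784 \cdot \frac{1}{4731} = \frac{1784}{4731}$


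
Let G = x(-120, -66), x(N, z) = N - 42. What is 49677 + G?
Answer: 49515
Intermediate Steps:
x(N, z) = -42 + N
G = -162 (G = -42 - 120 = -162)
49677 + G = 49677 - 162 = 49515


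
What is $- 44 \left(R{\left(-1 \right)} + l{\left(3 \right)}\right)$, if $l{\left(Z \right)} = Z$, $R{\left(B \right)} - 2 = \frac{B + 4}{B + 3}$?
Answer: $-286$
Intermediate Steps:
$R{\left(B \right)} = 2 + \frac{4 + B}{3 + B}$ ($R{\left(B \right)} = 2 + \frac{B + 4}{B + 3} = 2 + \frac{4 + B}{3 + B}$)
$- 44 \left(R{\left(-1 \right)} + l{\left(3 \right)}\right) = - 44 \left(\frac{10 + 3 \left(-1\right)}{3 - 1} + 3\right) = - 44 \left(\frac{10 - 3}{2} + 3\right) = - 44 \left(\frac{1}{2} \cdot 7 + 3\right) = - 44 \left(\frac{7}{2} + 3\right) = \left(-44\right) \frac{13}{2} = -286$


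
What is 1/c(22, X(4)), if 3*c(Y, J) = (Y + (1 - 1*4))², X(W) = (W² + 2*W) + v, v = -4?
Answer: 3/361 ≈ 0.0083102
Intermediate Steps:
X(W) = -4 + W² + 2*W (X(W) = (W² + 2*W) - 4 = -4 + W² + 2*W)
c(Y, J) = (-3 + Y)²/3 (c(Y, J) = (Y + (1 - 1*4))²/3 = (Y + (1 - 4))²/3 = (Y - 3)²/3 = (-3 + Y)²/3)
1/c(22, X(4)) = 1/((-3 + 22)²/3) = 1/((⅓)*19²) = 1/((⅓)*361) = 1/(361/3) = 3/361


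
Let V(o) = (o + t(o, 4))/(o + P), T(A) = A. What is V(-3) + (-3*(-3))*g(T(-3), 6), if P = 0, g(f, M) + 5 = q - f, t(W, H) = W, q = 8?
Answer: 56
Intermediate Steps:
g(f, M) = 3 - f (g(f, M) = -5 + (8 - f) = 3 - f)
V(o) = 2 (V(o) = (o + o)/(o + 0) = (2*o)/o = 2)
V(-3) + (-3*(-3))*g(T(-3), 6) = 2 + (-3*(-3))*(3 - 1*(-3)) = 2 + 9*(3 + 3) = 2 + 9*6 = 2 + 54 = 56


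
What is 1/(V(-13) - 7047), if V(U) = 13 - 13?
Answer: -1/7047 ≈ -0.00014190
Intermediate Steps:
V(U) = 0
1/(V(-13) - 7047) = 1/(0 - 7047) = 1/(-7047) = -1/7047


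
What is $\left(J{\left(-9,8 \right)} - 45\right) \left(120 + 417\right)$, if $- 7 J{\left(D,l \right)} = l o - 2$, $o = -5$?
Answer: $-20943$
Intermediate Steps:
$J{\left(D,l \right)} = \frac{2}{7} + \frac{5 l}{7}$ ($J{\left(D,l \right)} = - \frac{l \left(-5\right) - 2}{7} = - \frac{- 5 l - 2}{7} = - \frac{-2 - 5 l}{7} = \frac{2}{7} + \frac{5 l}{7}$)
$\left(J{\left(-9,8 \right)} - 45\right) \left(120 + 417\right) = \left(\left(\frac{2}{7} + \frac{5}{7} \cdot 8\right) - 45\right) \left(120 + 417\right) = \left(\left(\frac{2}{7} + \frac{40}{7}\right) - 45\right) 537 = \left(6 - 45\right) 537 = \left(-39\right) 537 = -20943$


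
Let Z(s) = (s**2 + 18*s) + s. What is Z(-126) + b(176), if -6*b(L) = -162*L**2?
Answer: 849834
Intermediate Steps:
b(L) = 27*L**2 (b(L) = -(-27)*L**2 = 27*L**2)
Z(s) = s**2 + 19*s
Z(-126) + b(176) = -126*(19 - 126) + 27*176**2 = -126*(-107) + 27*30976 = 13482 + 836352 = 849834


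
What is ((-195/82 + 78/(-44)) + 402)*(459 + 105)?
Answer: 101198520/451 ≈ 2.2439e+5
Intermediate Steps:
((-195/82 + 78/(-44)) + 402)*(459 + 105) = ((-195*1/82 + 78*(-1/44)) + 402)*564 = ((-195/82 - 39/22) + 402)*564 = (-1872/451 + 402)*564 = (179430/451)*564 = 101198520/451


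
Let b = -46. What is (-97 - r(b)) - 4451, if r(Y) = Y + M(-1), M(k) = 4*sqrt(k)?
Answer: -4502 - 4*I ≈ -4502.0 - 4.0*I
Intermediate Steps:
r(Y) = Y + 4*I (r(Y) = Y + 4*sqrt(-1) = Y + 4*I)
(-97 - r(b)) - 4451 = (-97 - (-46 + 4*I)) - 4451 = (-97 + (46 - 4*I)) - 4451 = (-51 - 4*I) - 4451 = -4502 - 4*I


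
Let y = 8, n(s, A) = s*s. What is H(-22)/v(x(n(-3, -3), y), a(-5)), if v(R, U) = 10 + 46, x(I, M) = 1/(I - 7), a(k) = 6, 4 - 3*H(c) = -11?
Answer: 5/56 ≈ 0.089286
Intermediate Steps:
n(s, A) = s**2
H(c) = 5 (H(c) = 4/3 - 1/3*(-11) = 4/3 + 11/3 = 5)
x(I, M) = 1/(-7 + I)
v(R, U) = 56
H(-22)/v(x(n(-3, -3), y), a(-5)) = 5/56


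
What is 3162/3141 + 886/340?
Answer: 643001/177990 ≈ 3.6126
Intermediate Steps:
3162/3141 + 886/340 = 3162*(1/3141) + 886*(1/340) = 1054/1047 + 443/170 = 643001/177990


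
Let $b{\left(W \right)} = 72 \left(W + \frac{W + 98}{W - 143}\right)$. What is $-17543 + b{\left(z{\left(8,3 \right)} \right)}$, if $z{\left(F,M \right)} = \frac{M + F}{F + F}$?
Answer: $- \frac{8876975}{506} \approx -17543.0$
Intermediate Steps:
$z{\left(F,M \right)} = \frac{F + M}{2 F}$
$b{\left(W \right)} = 72 W + \frac{72 \left(98 + W\right)}{-143 + W}$ ($b{\left(W \right)} = 72 \left(W + \frac{98 + W}{-143 + W}\right) = 72 W + \frac{72 \left(98 + W\right)}{-143 + W}$)
$-17543 + b{\left(z{\left(8,3 \right)} \right)} = -17543 + \frac{72 \left(98 + \left(\frac{8 + 3}{2 \cdot 8}\right)^{2} - 142 \frac{8 + 3}{2 \cdot 8}\right)}{-143 + \frac{8 + 3}{2 \cdot 8}} = -17543 + \frac{72 \left(98 + \left(\frac{1}{2} \cdot \frac{1}{8} \cdot 11\right)^{2} - 142 \cdot \frac{1}{2} \cdot \frac{1}{8} \cdot 11\right)}{-143 + \frac{1}{2} \cdot \frac{1}{8} \cdot 11} = -17543 + \frac{72 \left(98 + \left(\frac{11}{16}\right)^{2} - \frac{781}{8}\right)}{-143 + \frac{11}{16}} = -17543 + \frac{72 \left(98 + \frac{121}{256} - \frac{781}{8}\right)}{- \frac{2277}{16}} = -17543 + 72 \left(- \frac{16}{2277}\right) \frac{217}{256} = -17543 - \frac{217}{506} = - \frac{8876975}{506}$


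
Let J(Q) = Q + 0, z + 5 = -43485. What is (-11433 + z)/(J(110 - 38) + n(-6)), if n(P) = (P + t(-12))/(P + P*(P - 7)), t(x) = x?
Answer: -219692/287 ≈ -765.48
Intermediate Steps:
n(P) = (-12 + P)/(P + P*(-7 + P)) (n(P) = (P - 12)/(P + P*(P - 7)) = (-12 + P)/(P + P*(-7 + P)))
z = -43490 (z = -5 - 43485 = -43490)
J(Q) = Q
(-11433 + z)/(J(110 - 38) + n(-6)) = (-11433 - 43490)/((110 - 38) + (-12 - 6)/((-6)*(-6 - 6))) = -54923/(72 - 1/6*(-18)/(-12)) = -54923/(72 - 1/6*(-1/12)*(-18)) = -54923/(72 - 1/4) = -54923/287/4 = -54923*4/287 = -219692/287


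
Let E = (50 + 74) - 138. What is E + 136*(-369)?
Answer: -50198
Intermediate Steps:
E = -14 (E = 124 - 138 = -14)
E + 136*(-369) = -14 + 136*(-369) = -14 - 50184 = -50198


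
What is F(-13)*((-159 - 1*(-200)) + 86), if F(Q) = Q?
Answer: -1651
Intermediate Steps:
F(-13)*((-159 - 1*(-200)) + 86) = -13*((-159 - 1*(-200)) + 86) = -13*((-159 + 200) + 86) = -13*(41 + 86) = -13*127 = -1651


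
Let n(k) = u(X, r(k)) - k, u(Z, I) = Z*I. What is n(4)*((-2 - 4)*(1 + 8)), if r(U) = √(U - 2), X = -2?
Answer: 216 + 108*√2 ≈ 368.73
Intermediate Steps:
r(U) = √(-2 + U)
u(Z, I) = I*Z
n(k) = -k - 2*√(-2 + k) (n(k) = √(-2 + k)*(-2) - k = -2*√(-2 + k) - k = -k - 2*√(-2 + k))
n(4)*((-2 - 4)*(1 + 8)) = (-1*4 - 2*√(-2 + 4))*((-2 - 4)*(1 + 8)) = (-4 - 2*√2)*(-6*9) = (-4 - 2*√2)*(-54) = 216 + 108*√2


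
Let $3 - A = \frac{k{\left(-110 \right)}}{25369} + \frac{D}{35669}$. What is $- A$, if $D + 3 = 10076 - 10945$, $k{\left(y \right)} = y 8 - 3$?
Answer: $- \frac{2768278078}{904886861} \approx -3.0593$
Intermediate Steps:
$k{\left(y \right)} = -3 + 8 y$ ($k{\left(y \right)} = 8 y - 3 = -3 + 8 y$)
$D = -872$ ($D = -3 + \left(10076 - 10945\right) = -3 - 869 = -872$)
$A = \frac{2768278078}{904886861}$ ($A = 3 - \left(\frac{-3 + 8 \left(-110\right)}{25369} - \frac{872}{35669}\right) = 3 - \left(\left(-3 - 880\right) \frac{1}{25369} - \frac{872}{35669}\right) = 3 - \left(\left(-883\right) \frac{1}{25369} - \frac{872}{35669}\right) = 3 - \left(- \frac{883}{25369} - \frac{872}{35669}\right) = 3 - - \frac{53617495}{904886861} = 3 + \frac{53617495}{904886861} = \frac{2768278078}{904886861} \approx 3.0593$)
$- A = \left(-1\right) \frac{2768278078}{904886861} = - \frac{2768278078}{904886861}$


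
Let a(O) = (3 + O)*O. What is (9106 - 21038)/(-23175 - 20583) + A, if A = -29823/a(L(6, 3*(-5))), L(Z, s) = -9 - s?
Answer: -24154639/43758 ≈ -552.00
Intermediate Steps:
a(O) = O*(3 + O)
A = -9941/18 (A = -29823*1/((-9 - 3*(-5))*(3 + (-9 - 3*(-5)))) = -29823*1/((-9 - 1*(-15))*(3 + (-9 - 1*(-15)))) = -29823*1/((-9 + 15)*(3 + (-9 + 15))) = -29823*1/(6*(3 + 6)) = -29823/(6*9) = -29823/54 = -29823*1/54 = -9941/18 ≈ -552.28)
(9106 - 21038)/(-23175 - 20583) + A = (9106 - 21038)/(-23175 - 20583) - 9941/18 = -11932/(-43758) - 9941/18 = -11932*(-1/43758) - 9941/18 = 5966/21879 - 9941/18 = -24154639/43758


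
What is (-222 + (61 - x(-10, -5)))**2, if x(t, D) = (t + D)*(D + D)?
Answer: 96721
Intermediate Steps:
x(t, D) = 2*D*(D + t) (x(t, D) = (D + t)*(2*D) = 2*D*(D + t))
(-222 + (61 - x(-10, -5)))**2 = (-222 + (61 - 2*(-5)*(-5 - 10)))**2 = (-222 + (61 - 2*(-5)*(-15)))**2 = (-222 + (61 - 1*150))**2 = (-222 + (61 - 150))**2 = (-222 - 89)**2 = (-311)**2 = 96721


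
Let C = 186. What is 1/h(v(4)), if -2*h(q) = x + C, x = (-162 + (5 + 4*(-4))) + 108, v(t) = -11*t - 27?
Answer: -2/121 ≈ -0.016529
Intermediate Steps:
v(t) = -27 - 11*t
x = -65 (x = (-162 + (5 - 16)) + 108 = (-162 - 11) + 108 = -173 + 108 = -65)
h(q) = -121/2 (h(q) = -(-65 + 186)/2 = -½*121 = -121/2)
1/h(v(4)) = 1/(-121/2) = -2/121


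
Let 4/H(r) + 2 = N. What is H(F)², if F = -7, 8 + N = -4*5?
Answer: 4/225 ≈ 0.017778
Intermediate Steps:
N = -28 (N = -8 - 4*5 = -8 - 20 = -28)
H(r) = -2/15 (H(r) = 4/(-2 - 28) = 4/(-30) = 4*(-1/30) = -2/15)
H(F)² = (-2/15)² = 4/225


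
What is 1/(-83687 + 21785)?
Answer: -1/61902 ≈ -1.6155e-5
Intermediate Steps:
1/(-83687 + 21785) = 1/(-61902) = -1/61902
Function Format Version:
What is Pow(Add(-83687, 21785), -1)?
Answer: Rational(-1, 61902) ≈ -1.6155e-5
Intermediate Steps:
Pow(Add(-83687, 21785), -1) = Pow(-61902, -1) = Rational(-1, 61902)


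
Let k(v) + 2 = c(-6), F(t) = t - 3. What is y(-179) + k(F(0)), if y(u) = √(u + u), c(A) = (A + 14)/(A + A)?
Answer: -8/3 + I*√358 ≈ -2.6667 + 18.921*I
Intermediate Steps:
F(t) = -3 + t
c(A) = (14 + A)/(2*A) (c(A) = (14 + A)/((2*A)) = (14 + A)*(1/(2*A)) = (14 + A)/(2*A))
k(v) = -8/3 (k(v) = -2 + (½)*(14 - 6)/(-6) = -2 + (½)*(-⅙)*8 = -2 - ⅔ = -8/3)
y(u) = √2*√u (y(u) = √(2*u) = √2*√u)
y(-179) + k(F(0)) = √2*√(-179) - 8/3 = √2*(I*√179) - 8/3 = I*√358 - 8/3 = -8/3 + I*√358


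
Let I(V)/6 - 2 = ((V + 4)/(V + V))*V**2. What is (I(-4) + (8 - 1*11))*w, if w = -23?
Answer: -207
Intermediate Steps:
I(V) = 12 + 3*V*(4 + V) (I(V) = 12 + 6*(((V + 4)/(V + V))*V**2) = 12 + 6*(((4 + V)/((2*V)))*V**2) = 12 + 6*(((4 + V)*(1/(2*V)))*V**2) = 12 + 6*(((4 + V)/(2*V))*V**2) = 12 + 6*(V*(4 + V)/2) = 12 + 3*V*(4 + V))
(I(-4) + (8 - 1*11))*w = ((12 + 3*(-4)**2 + 12*(-4)) + (8 - 1*11))*(-23) = ((12 + 3*16 - 48) + (8 - 11))*(-23) = ((12 + 48 - 48) - 3)*(-23) = (12 - 3)*(-23) = 9*(-23) = -207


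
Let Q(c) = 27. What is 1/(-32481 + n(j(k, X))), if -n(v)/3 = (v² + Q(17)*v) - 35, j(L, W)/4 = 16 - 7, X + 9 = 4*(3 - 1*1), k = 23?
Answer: -1/39180 ≈ -2.5523e-5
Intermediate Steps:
X = -1 (X = -9 + 4*(3 - 1*1) = -9 + 4*(3 - 1) = -9 + 4*2 = -9 + 8 = -1)
j(L, W) = 36 (j(L, W) = 4*(16 - 7) = 4*9 = 36)
n(v) = 105 - 81*v - 3*v² (n(v) = -3*((v² + 27*v) - 35) = -3*(-35 + v² + 27*v) = 105 - 81*v - 3*v²)
1/(-32481 + n(j(k, X))) = 1/(-32481 + (105 - 81*36 - 3*36²)) = 1/(-32481 + (105 - 2916 - 3*1296)) = 1/(-32481 + (105 - 2916 - 3888)) = 1/(-32481 - 6699) = 1/(-39180) = -1/39180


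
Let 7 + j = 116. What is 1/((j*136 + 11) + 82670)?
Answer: 1/97505 ≈ 1.0256e-5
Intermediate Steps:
j = 109 (j = -7 + 116 = 109)
1/((j*136 + 11) + 82670) = 1/((109*136 + 11) + 82670) = 1/((14824 + 11) + 82670) = 1/(14835 + 82670) = 1/97505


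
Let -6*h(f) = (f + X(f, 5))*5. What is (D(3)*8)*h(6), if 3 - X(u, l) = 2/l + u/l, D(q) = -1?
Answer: 148/3 ≈ 49.333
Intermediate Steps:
X(u, l) = 3 - 2/l - u/l (X(u, l) = 3 - (2/l + u/l) = 3 + (-2/l - u/l) = 3 - 2/l - u/l)
h(f) = -13/6 - 2*f/3 (h(f) = -(f + (-2 - f + 3*5)/5)*5/6 = -(f + (-2 - f + 15)/5)*5/6 = -(f + (13 - f)/5)*5/6 = -(f + (13/5 - f/5))*5/6 = -(13/5 + 4*f/5)*5/6 = -(13 + 4*f)/6 = -13/6 - 2*f/3)
(D(3)*8)*h(6) = (-1*8)*(-13/6 - ⅔*6) = -8*(-13/6 - 4) = -8*(-37/6) = 148/3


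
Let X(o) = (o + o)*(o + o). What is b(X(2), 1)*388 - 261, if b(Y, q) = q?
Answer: 127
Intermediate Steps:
X(o) = 4*o² (X(o) = (2*o)*(2*o) = 4*o²)
b(X(2), 1)*388 - 261 = 1*388 - 261 = 388 - 261 = 127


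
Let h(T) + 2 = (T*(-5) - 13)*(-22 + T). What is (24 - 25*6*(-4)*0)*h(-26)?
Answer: -134832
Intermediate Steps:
h(T) = -2 + (-22 + T)*(-13 - 5*T) (h(T) = -2 + (T*(-5) - 13)*(-22 + T) = -2 + (-5*T - 13)*(-22 + T) = -2 + (-13 - 5*T)*(-22 + T) = -2 + (-22 + T)*(-13 - 5*T))
(24 - 25*6*(-4)*0)*h(-26) = (24 - 25*6*(-4)*0)*(284 - 5*(-26)² + 97*(-26)) = (24 - (-600)*0)*(284 - 5*676 - 2522) = (24 - 25*0)*(284 - 3380 - 2522) = (24 + 0)*(-5618) = 24*(-5618) = -134832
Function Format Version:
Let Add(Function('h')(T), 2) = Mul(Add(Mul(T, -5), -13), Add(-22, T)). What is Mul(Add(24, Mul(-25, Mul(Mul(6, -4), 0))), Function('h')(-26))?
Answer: -134832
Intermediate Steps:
Function('h')(T) = Add(-2, Mul(Add(-22, T), Add(-13, Mul(-5, T)))) (Function('h')(T) = Add(-2, Mul(Add(Mul(T, -5), -13), Add(-22, T))) = Add(-2, Mul(Add(Mul(-5, T), -13), Add(-22, T))) = Add(-2, Mul(Add(-13, Mul(-5, T)), Add(-22, T))) = Add(-2, Mul(Add(-22, T), Add(-13, Mul(-5, T)))))
Mul(Add(24, Mul(-25, Mul(Mul(6, -4), 0))), Function('h')(-26)) = Mul(Add(24, Mul(-25, Mul(Mul(6, -4), 0))), Add(284, Mul(-5, Pow(-26, 2)), Mul(97, -26))) = Mul(Add(24, Mul(-25, Mul(-24, 0))), Add(284, Mul(-5, 676), -2522)) = Mul(Add(24, Mul(-25, 0)), Add(284, -3380, -2522)) = Mul(Add(24, 0), -5618) = Mul(24, -5618) = -134832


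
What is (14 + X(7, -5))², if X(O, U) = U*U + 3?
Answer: 1764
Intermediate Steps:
X(O, U) = 3 + U² (X(O, U) = U² + 3 = 3 + U²)
(14 + X(7, -5))² = (14 + (3 + (-5)²))² = (14 + (3 + 25))² = (14 + 28)² = 42² = 1764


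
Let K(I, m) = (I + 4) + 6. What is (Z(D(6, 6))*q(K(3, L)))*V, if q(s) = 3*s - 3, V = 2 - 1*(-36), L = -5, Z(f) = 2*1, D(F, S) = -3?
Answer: 2736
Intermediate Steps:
Z(f) = 2
K(I, m) = 10 + I (K(I, m) = (4 + I) + 6 = 10 + I)
V = 38 (V = 2 + 36 = 38)
q(s) = -3 + 3*s
(Z(D(6, 6))*q(K(3, L)))*V = (2*(-3 + 3*(10 + 3)))*38 = (2*(-3 + 3*13))*38 = (2*(-3 + 39))*38 = (2*36)*38 = 72*38 = 2736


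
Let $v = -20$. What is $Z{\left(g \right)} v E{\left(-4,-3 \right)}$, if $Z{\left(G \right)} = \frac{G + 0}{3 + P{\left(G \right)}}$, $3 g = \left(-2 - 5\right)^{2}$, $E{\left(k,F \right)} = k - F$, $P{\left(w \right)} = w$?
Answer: $\frac{490}{29} \approx 16.897$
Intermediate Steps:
$g = \frac{49}{3}$ ($g = \frac{\left(-2 - 5\right)^{2}}{3} = \frac{\left(-7\right)^{2}}{3} = \frac{1}{3} \cdot 49 = \frac{49}{3} \approx 16.333$)
$Z{\left(G \right)} = \frac{G}{3 + G}$ ($Z{\left(G \right)} = \frac{G + 0}{3 + G} = \frac{G}{3 + G}$)
$Z{\left(g \right)} v E{\left(-4,-3 \right)} = \frac{49}{3 \left(3 + \frac{49}{3}\right)} \left(-20\right) \left(-4 - -3\right) = \frac{49}{3 \cdot \frac{58}{3}} \left(-20\right) \left(-4 + 3\right) = \frac{49}{3} \cdot \frac{3}{58} \left(-20\right) \left(-1\right) = \frac{49}{58} \left(-20\right) \left(-1\right) = \left(- \frac{490}{29}\right) \left(-1\right) = \frac{490}{29}$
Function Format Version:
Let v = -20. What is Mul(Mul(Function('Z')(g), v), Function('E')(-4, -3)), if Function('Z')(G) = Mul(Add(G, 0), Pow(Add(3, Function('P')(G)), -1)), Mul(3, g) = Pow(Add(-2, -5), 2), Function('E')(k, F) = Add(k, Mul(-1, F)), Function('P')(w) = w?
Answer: Rational(490, 29) ≈ 16.897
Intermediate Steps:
g = Rational(49, 3) (g = Mul(Rational(1, 3), Pow(Add(-2, -5), 2)) = Mul(Rational(1, 3), Pow(-7, 2)) = Mul(Rational(1, 3), 49) = Rational(49, 3) ≈ 16.333)
Function('Z')(G) = Mul(G, Pow(Add(3, G), -1)) (Function('Z')(G) = Mul(Add(G, 0), Pow(Add(3, G), -1)) = Mul(G, Pow(Add(3, G), -1)))
Mul(Mul(Function('Z')(g), v), Function('E')(-4, -3)) = Mul(Mul(Mul(Rational(49, 3), Pow(Add(3, Rational(49, 3)), -1)), -20), Add(-4, Mul(-1, -3))) = Mul(Mul(Mul(Rational(49, 3), Pow(Rational(58, 3), -1)), -20), Add(-4, 3)) = Mul(Mul(Mul(Rational(49, 3), Rational(3, 58)), -20), -1) = Mul(Mul(Rational(49, 58), -20), -1) = Mul(Rational(-490, 29), -1) = Rational(490, 29)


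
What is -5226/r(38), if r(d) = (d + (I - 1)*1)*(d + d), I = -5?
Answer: -2613/1216 ≈ -2.1488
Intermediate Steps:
r(d) = 2*d*(-6 + d) (r(d) = (d + (-5 - 1)*1)*(d + d) = (d - 6*1)*(2*d) = (d - 6)*(2*d) = (-6 + d)*(2*d) = 2*d*(-6 + d))
-5226/r(38) = -5226*1/(76*(-6 + 38)) = -5226/(2*38*32) = -5226/2432 = -5226*1/2432 = -2613/1216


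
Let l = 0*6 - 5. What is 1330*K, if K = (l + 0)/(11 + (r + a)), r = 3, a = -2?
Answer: -3325/6 ≈ -554.17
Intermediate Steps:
l = -5 (l = 0 - 5 = -5)
K = -5/12 (K = (-5 + 0)/(11 + (3 - 2)) = -5/(11 + 1) = -5/12 ≈ -0.41667)
1330*K = 1330*(-5/12) = -3325/6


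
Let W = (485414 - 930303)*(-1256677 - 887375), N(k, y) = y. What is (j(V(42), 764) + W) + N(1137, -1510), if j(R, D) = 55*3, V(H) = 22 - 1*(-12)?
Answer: 953865148883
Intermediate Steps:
V(H) = 34 (V(H) = 22 + 12 = 34)
W = 953865150228 (W = -444889*(-2144052) = 953865150228)
j(R, D) = 165
(j(V(42), 764) + W) + N(1137, -1510) = (165 + 953865150228) - 1510 = 953865150393 - 1510 = 953865148883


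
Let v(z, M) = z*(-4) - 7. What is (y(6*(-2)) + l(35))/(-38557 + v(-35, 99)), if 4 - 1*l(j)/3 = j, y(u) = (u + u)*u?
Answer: -65/12808 ≈ -0.0050750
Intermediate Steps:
y(u) = 2*u**2 (y(u) = (2*u)*u = 2*u**2)
v(z, M) = -7 - 4*z (v(z, M) = -4*z - 7 = -7 - 4*z)
l(j) = 12 - 3*j
(y(6*(-2)) + l(35))/(-38557 + v(-35, 99)) = (2*(6*(-2))**2 + (12 - 3*35))/(-38557 + (-7 - 4*(-35))) = (2*(-12)**2 + (12 - 105))/(-38557 + (-7 + 140)) = (2*144 - 93)/(-38557 + 133) = (288 - 93)/(-38424) = 195*(-1/38424) = -65/12808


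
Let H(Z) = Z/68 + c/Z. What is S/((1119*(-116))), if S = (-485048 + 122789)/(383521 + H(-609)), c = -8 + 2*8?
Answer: 43108821/5923986084671 ≈ 7.2770e-6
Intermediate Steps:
c = 8 (c = -8 + 16 = 8)
H(Z) = 8/Z + Z/68 (H(Z) = Z/68 + 8/Z = 8/Z + Z/68)
S = -15001869708/15882000227 (S = (-485048 + 122789)/(383521 + (8/(-609) + (1/68)*(-609))) = -362259/(383521 + (8*(-1/609) - 609/68)) = -362259/(383521 + (-8/609 - 609/68)) = -362259/(383521 - 371425/41412) = -362259/15882000227/41412 = -362259*41412/15882000227 = -15001869708/15882000227 ≈ -0.94458)
S/((1119*(-116))) = -15001869708/(15882000227*(1119*(-116))) = -15001869708/15882000227/(-129804) = -15001869708/15882000227*(-1/129804) = 43108821/5923986084671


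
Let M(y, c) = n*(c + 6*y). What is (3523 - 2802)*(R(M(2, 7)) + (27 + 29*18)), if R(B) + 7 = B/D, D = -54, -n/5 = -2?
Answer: 10482619/27 ≈ 3.8825e+5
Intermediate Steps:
n = 10 (n = -5*(-2) = 10)
M(y, c) = 10*c + 60*y (M(y, c) = 10*(c + 6*y) = 10*c + 60*y)
R(B) = -7 - B/54 (R(B) = -7 + B/(-54) = -7 + B*(-1/54) = -7 - B/54)
(3523 - 2802)*(R(M(2, 7)) + (27 + 29*18)) = (3523 - 2802)*((-7 - (10*7 + 60*2)/54) + (27 + 29*18)) = 721*((-7 - (70 + 120)/54) + (27 + 522)) = 721*((-7 - 1/54*190) + 549) = 721*((-7 - 95/27) + 549) = 721*(-284/27 + 549) = 721*(14539/27) = 10482619/27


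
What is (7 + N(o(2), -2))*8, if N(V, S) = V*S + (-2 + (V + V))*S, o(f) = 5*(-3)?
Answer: 808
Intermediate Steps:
o(f) = -15
N(V, S) = S*V + S*(-2 + 2*V) (N(V, S) = S*V + (-2 + 2*V)*S = S*V + S*(-2 + 2*V))
(7 + N(o(2), -2))*8 = (7 - 2*(-2 + 3*(-15)))*8 = (7 - 2*(-2 - 45))*8 = (7 - 2*(-47))*8 = (7 + 94)*8 = 101*8 = 808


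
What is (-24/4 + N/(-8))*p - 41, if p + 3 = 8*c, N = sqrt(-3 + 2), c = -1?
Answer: 25 + 11*I/8 ≈ 25.0 + 1.375*I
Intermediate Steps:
N = I (N = sqrt(-1) = I ≈ 1.0*I)
p = -11 (p = -3 + 8*(-1) = -3 - 8 = -11)
(-24/4 + N/(-8))*p - 41 = (-24/4 + I/(-8))*(-11) - 41 = (-24*1/4 + I*(-1/8))*(-11) - 41 = (-6 - I/8)*(-11) - 41 = (66 + 11*I/8) - 41 = 25 + 11*I/8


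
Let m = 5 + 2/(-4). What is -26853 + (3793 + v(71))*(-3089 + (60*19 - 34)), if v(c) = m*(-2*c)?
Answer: -6281235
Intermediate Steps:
m = 9/2 (m = 5 + 2*(-¼) = 5 - ½ = 9/2 ≈ 4.5000)
v(c) = -9*c (v(c) = 9*(-2*c)/2 = -9*c)
-26853 + (3793 + v(71))*(-3089 + (60*19 - 34)) = -26853 + (3793 - 9*71)*(-3089 + (60*19 - 34)) = -26853 + (3793 - 639)*(-3089 + (1140 - 34)) = -26853 + 3154*(-3089 + 1106) = -26853 + 3154*(-1983) = -26853 - 6254382 = -6281235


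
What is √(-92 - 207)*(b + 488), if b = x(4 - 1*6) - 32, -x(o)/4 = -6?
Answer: 480*I*√299 ≈ 8300.0*I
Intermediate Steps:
x(o) = 24 (x(o) = -4*(-6) = 24)
b = -8 (b = 24 - 32 = -8)
√(-92 - 207)*(b + 488) = √(-92 - 207)*(-8 + 488) = √(-299)*480 = (I*√299)*480 = 480*I*√299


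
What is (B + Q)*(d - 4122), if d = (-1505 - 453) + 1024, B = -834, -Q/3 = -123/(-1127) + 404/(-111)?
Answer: 173599332416/41699 ≈ 4.1632e+6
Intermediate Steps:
Q = 441655/41699 (Q = -3*(-123/(-1127) + 404/(-111)) = -3*(-123*(-1/1127) + 404*(-1/111)) = -3*(123/1127 - 404/111) = -3*(-441655/125097) = 441655/41699 ≈ 10.592)
d = -934 (d = -1958 + 1024 = -934)
(B + Q)*(d - 4122) = (-834 + 441655/41699)*(-934 - 4122) = -34335311/41699*(-5056) = 173599332416/41699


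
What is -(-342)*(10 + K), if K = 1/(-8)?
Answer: 13509/4 ≈ 3377.3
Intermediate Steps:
K = -1/8 ≈ -0.12500
-(-342)*(10 + K) = -(-342)*(10 - 1/8) = -(-342)*79/8 = -57*(-237/4) = 13509/4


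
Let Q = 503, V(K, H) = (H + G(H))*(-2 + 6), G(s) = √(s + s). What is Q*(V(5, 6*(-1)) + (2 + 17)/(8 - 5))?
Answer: -26659/3 + 4024*I*√3 ≈ -8886.3 + 6969.8*I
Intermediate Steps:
G(s) = √2*√s (G(s) = √(2*s) = √2*√s)
V(K, H) = 4*H + 4*√2*√H (V(K, H) = (H + √2*√H)*(-2 + 6) = (H + √2*√H)*4 = 4*H + 4*√2*√H)
Q*(V(5, 6*(-1)) + (2 + 17)/(8 - 5)) = 503*((4*(6*(-1)) + 4*√2*√(6*(-1))) + (2 + 17)/(8 - 5)) = 503*((4*(-6) + 4*√2*√(-6)) + 19/3) = 503*((-24 + 4*√2*(I*√6)) + 19*(⅓)) = 503*((-24 + 8*I*√3) + 19/3) = 503*(-53/3 + 8*I*√3) = -26659/3 + 4024*I*√3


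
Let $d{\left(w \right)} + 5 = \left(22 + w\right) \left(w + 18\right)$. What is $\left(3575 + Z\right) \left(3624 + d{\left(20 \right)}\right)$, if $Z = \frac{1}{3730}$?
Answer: $\frac{13908145293}{746} \approx 1.8644 \cdot 10^{7}$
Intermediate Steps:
$Z = \frac{1}{3730} \approx 0.0002681$
$d{\left(w \right)} = -5 + \left(18 + w\right) \left(22 + w\right)$ ($d{\left(w \right)} = -5 + \left(22 + w\right) \left(w + 18\right) = -5 + \left(22 + w\right) \left(18 + w\right) = -5 + \left(18 + w\right) \left(22 + w\right)$)
$\left(3575 + Z\right) \left(3624 + d{\left(20 \right)}\right) = \left(3575 + \frac{1}{3730}\right) \left(3624 + \left(391 + 20^{2} + 40 \cdot 20\right)\right) = \frac{13334751 \left(3624 + \left(391 + 400 + 800\right)\right)}{3730} = \frac{13334751 \left(3624 + 1591\right)}{3730} = \frac{13334751}{3730} \cdot 5215 = \frac{13908145293}{746}$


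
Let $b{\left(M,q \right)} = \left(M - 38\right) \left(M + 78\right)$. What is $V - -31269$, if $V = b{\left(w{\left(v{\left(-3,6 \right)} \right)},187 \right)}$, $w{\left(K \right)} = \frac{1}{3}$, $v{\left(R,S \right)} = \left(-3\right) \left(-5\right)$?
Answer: $\frac{254866}{9} \approx 28318.0$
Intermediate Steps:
$v{\left(R,S \right)} = 15$
$w{\left(K \right)} = \frac{1}{3}$
$b{\left(M,q \right)} = \left(-38 + M\right) \left(78 + M\right)$
$V = - \frac{26555}{9}$ ($V = -2964 + \left(\frac{1}{3}\right)^{2} + 40 \cdot \frac{1}{3} = -2964 + \frac{1}{9} + \frac{40}{3} = - \frac{26555}{9} \approx -2950.6$)
$V - -31269 = - \frac{26555}{9} - -31269 = - \frac{26555}{9} + 31269 = \frac{254866}{9}$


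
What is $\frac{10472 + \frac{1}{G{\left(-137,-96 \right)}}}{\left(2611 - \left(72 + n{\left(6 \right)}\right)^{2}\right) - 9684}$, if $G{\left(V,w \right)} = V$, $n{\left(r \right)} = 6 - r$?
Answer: $- \frac{1434663}{1679209} \approx -0.85437$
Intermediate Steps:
$\frac{10472 + \frac{1}{G{\left(-137,-96 \right)}}}{\left(2611 - \left(72 + n{\left(6 \right)}\right)^{2}\right) - 9684} = \frac{10472 + \frac{1}{-137}}{\left(2611 - \left(72 + \left(6 - 6\right)\right)^{2}\right) - 9684} = \frac{10472 - \frac{1}{137}}{\left(2611 - \left(72 + \left(6 - 6\right)\right)^{2}\right) - 9684} = \frac{1434663}{137 \left(\left(2611 - \left(72 + 0\right)^{2}\right) - 9684\right)} = \frac{1434663}{137 \left(\left(2611 - 72^{2}\right) - 9684\right)} = \frac{1434663}{137 \left(\left(2611 - 5184\right) - 9684\right)} = \frac{1434663}{137 \left(-2573 - 9684\right)} = \frac{1434663}{137 \left(-12257\right)} = \frac{1434663}{137} \left(- \frac{1}{12257}\right) = - \frac{1434663}{1679209}$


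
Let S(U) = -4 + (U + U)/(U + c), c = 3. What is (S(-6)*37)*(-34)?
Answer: 0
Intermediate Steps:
S(U) = -4 + 2*U/(3 + U) (S(U) = -4 + (U + U)/(U + 3) = -4 + (2*U)/(3 + U) = -4 + 2*U/(3 + U))
(S(-6)*37)*(-34) = ((2*(-6 - 1*(-6))/(3 - 6))*37)*(-34) = ((2*(-6 + 6)/(-3))*37)*(-34) = ((2*(-⅓)*0)*37)*(-34) = (0*37)*(-34) = 0*(-34) = 0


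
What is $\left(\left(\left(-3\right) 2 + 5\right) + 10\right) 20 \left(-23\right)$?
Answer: $-4140$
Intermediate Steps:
$\left(\left(\left(-3\right) 2 + 5\right) + 10\right) 20 \left(-23\right) = \left(\left(-6 + 5\right) + 10\right) 20 \left(-23\right) = \left(-1 + 10\right) 20 \left(-23\right) = 9 \cdot 20 \left(-23\right) = 180 \left(-23\right) = -4140$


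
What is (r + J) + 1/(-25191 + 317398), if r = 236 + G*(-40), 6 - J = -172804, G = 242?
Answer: 47736688763/292207 ≈ 1.6337e+5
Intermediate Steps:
J = 172810 (J = 6 - 1*(-172804) = 6 + 172804 = 172810)
r = -9444 (r = 236 + 242*(-40) = 236 - 9680 = -9444)
(r + J) + 1/(-25191 + 317398) = (-9444 + 172810) + 1/(-25191 + 317398) = 163366 + 1/292207 = 47736688763/292207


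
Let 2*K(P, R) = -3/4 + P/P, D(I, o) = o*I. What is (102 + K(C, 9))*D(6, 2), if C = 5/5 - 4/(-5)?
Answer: 2451/2 ≈ 1225.5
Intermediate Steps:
D(I, o) = I*o
C = 9/5 (C = 5*(⅕) - 4*(-⅕) = 1 + ⅘ = 9/5 ≈ 1.8000)
K(P, R) = ⅛ (K(P, R) = (-3/4 + P/P)/2 = (-3*¼ + 1)/2 = (-¾ + 1)/2 = (½)*(¼) = ⅛)
(102 + K(C, 9))*D(6, 2) = (102 + ⅛)*(6*2) = (817/8)*12 = 2451/2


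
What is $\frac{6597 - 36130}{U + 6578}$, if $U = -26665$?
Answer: $\frac{29533}{20087} \approx 1.4703$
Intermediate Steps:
$\frac{6597 - 36130}{U + 6578} = \frac{6597 - 36130}{-26665 + 6578} = - \frac{29533}{-20087} = \left(-29533\right) \left(- \frac{1}{20087}\right) = \frac{29533}{20087}$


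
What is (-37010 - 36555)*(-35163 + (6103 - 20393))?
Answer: 3638009945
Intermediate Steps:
(-37010 - 36555)*(-35163 + (6103 - 20393)) = -73565*(-35163 - 14290) = -73565*(-49453) = 3638009945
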